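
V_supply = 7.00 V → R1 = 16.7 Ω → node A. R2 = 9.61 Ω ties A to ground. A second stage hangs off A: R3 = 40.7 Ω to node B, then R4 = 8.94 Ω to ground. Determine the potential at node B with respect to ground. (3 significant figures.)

V_B ≈ 0.410 V

Node A sees R2 in parallel with the series input of stage 2, R3 + R4 = 49.64 Ω.
R2 ‖ (R3+R4) = 8.051 Ω.
First divider: V_A = V_supply · 8.051/(16.7 + 8.051) = 2.277 V.
V_B = V_A × 0.1801 = 0.4101 V.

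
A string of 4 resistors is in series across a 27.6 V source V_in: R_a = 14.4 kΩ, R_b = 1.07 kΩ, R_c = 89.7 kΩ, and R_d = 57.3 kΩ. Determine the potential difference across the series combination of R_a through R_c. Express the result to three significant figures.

Total series resistance ΣR = 14.4 + 1.07 + 89.7 + 57.3 = 162.5 kΩ.
R_{R_a..R_c} = 14.4 + 1.07 + 89.7 = 105.2 kΩ.
By the voltage-divider rule, V = 27.6 × 105.2/162.5 = 17.87 V.

V ≈ 17.9 V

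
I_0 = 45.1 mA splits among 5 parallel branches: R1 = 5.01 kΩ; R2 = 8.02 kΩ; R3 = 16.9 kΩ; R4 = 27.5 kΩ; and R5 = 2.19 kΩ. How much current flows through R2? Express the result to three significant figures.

I ≈ 6.42 mA

Conductances: ΣG = 1/5.01 + 1/8.02 + 1/16.9 + 1/27.5 + 1/2.19 = 0.8764 (1/kΩ).
R2 takes the fraction G_k/ΣG = 0.1247/0.8764 = 0.1423, so I = 45.1 × 0.1423 = 6.416 mA.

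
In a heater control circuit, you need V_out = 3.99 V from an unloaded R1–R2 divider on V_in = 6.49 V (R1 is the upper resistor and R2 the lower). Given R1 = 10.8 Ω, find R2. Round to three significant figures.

R2 ≈ 17.2 Ω

Required fraction k = V_out/V_in = 0.6148.
R2 = R1 · 0.6148/(1 − 0.6148) = 17.24 Ω.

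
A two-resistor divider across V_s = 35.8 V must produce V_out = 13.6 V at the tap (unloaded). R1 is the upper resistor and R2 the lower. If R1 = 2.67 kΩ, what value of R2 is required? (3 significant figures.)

R2 ≈ 1.64 kΩ

Required fraction k = V_out/V_s = 0.3799.
So R2 = R1 · V_out/(V_s − V_out) = 2.67 × 13.6/(35.8 − 13.6) = 2.67 × 0.6126 = 1.636 kΩ.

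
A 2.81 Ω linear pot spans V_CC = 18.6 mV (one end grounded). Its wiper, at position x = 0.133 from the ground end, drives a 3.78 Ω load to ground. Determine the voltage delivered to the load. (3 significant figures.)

Split the track: R_lower = x·R_p = 0.3737 Ω, R_upper = (1−x)·R_p = 2.436 Ω.
Lower segment in parallel with the load: 0.3737 ‖ 3.78 = 0.3401 Ω.
V_out = 18.6 × 0.3401/(2.436 + 0.3401) = 2.278 mV.

V_out ≈ 2.28 mV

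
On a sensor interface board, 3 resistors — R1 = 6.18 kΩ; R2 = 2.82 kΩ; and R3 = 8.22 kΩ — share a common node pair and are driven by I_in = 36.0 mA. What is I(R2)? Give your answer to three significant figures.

I ≈ 20.0 mA

ΣG = 1/6.18 + 1/2.82 + 1/8.22 = 0.6381.
Current divider: I(R2) = I_in · G_k/ΣG = 36.0 × (0.3546/0.6381) = 36.0 × 0.5557 = 20.01 mA.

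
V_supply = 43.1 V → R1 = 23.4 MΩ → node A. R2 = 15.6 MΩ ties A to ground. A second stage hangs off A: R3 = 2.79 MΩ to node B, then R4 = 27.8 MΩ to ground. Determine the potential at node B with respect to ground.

V_B ≈ 12.0 V

The second stage (R3 + R4 = 30.59 MΩ) loads node A in parallel with R2.
R2 ‖ (R3+R4) = 10.33 MΩ.
So V_A = 43.1 × 0.3063 = 13.20 V.
Stage 2 is unloaded, so V_B = V_A · R4/(R3+R4) = 13.20 × 27.8/30.59 = 12.00 V.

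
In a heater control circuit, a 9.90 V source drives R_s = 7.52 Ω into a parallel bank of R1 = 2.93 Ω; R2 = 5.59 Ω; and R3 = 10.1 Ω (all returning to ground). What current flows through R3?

I ≈ 0.173 A

Equivalent of the parallel group: R_p = 1.615 Ω.
V_A = 9.90 × 1.615/9.135 = 1.750 V.
Branch current I = V_A/R3 = 1.750/10.1 = 0.1733 A.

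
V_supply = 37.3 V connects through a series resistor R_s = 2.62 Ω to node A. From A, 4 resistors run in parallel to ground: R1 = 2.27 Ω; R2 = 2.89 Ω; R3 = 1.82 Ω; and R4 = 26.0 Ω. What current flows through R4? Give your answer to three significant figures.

I ≈ 0.312 A

Equivalent of the parallel group: R_p = 0.7276 Ω.
V_A by voltage divider: V_A = 37.3 × 0.7276/(2.62 + 0.7276) = 8.107 V.
I(R4) = V_A / R4 = 8.107/26.0 = 0.3118 A.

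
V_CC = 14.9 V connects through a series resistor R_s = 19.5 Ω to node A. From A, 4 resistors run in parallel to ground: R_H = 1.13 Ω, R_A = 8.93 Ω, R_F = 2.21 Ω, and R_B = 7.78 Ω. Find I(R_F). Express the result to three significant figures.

I ≈ 0.212 A

Parallel bank: R_p = 1/(1/1.13 + 1/8.93 + 1/2.21 + 1/7.78) = 0.6337 Ω.
V_A = 14.9 × 0.6337/20.13 = 0.4690 V.
Branch current I = V_A/R_F = 0.4690/2.21 = 0.2122 A.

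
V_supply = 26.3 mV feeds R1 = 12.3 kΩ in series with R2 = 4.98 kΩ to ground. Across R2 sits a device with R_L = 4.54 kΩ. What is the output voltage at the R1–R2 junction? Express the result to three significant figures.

V_out ≈ 4.26 mV

R2 ‖ R_L = (4.98 × 4.54)/(4.98 + 4.54) = 2.375 kΩ.
Voltage divider with the loaded lower leg: V_out = 26.3 × 2.375/(12.3 + 2.375) = 26.3 × 0.1618 = 4.256 mV.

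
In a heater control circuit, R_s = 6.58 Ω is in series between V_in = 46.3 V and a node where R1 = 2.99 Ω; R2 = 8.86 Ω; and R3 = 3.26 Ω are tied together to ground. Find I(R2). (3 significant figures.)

Combine the parallel branches: R_p = (1/2.99 + 1/8.86 + 1/3.26)⁻¹ = 1.326 Ω.
Node voltage V_A = V_in · R_p/(R_s + R_p) = 46.3 × 0.1677 = 7.766 V.
I(R2) = V_A / R2 = 7.766/8.86 = 0.8765 A.

I ≈ 0.877 A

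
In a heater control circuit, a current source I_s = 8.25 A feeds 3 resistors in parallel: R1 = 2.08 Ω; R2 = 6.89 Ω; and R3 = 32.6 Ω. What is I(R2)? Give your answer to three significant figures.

I ≈ 1.82 A

Conductances: ΣG = 1/2.08 + 1/6.89 + 1/32.6 = 0.6566 (1/Ω).
Current divider: I(R2) = I_s · G_k/ΣG = 8.25 × (0.1451/0.6566) = 8.25 × 0.2211 = 1.824 A.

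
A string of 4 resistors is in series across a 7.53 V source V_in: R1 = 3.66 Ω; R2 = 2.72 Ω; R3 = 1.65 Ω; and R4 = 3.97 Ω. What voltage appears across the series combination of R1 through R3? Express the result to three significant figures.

V ≈ 5.04 V

Total series resistance ΣR = 3.66 + 2.72 + 1.65 + 3.97 = 12.00 Ω.
R_{R1..R3} = 3.66 + 2.72 + 1.65 = 8.030 Ω.
Voltage divider: V = V_in · (8.030 / 12.00) = 7.53 × 0.6692 = 5.039 V.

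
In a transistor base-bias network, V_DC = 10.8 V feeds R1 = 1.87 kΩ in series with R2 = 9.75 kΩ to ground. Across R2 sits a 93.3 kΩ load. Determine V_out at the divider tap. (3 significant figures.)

The load sits in parallel with R2, giving an effective lower resistance R2' = R2·R_L/(R2+R_L) = 8.828 kΩ.
Voltage divider with the loaded lower leg: V_out = 10.8 × 8.828/(1.87 + 8.828) = 10.8 × 0.8252 = 8.912 V.

V_out ≈ 8.91 V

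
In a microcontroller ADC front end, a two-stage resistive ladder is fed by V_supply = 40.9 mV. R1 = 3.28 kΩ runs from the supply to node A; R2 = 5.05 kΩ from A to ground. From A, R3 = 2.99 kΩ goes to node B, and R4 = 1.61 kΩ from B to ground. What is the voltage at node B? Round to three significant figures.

V_B ≈ 6.06 mV

The second stage (R3 + R4 = 4.600 kΩ) loads node A in parallel with R2.
Effective lower resistance at A: R2 ‖ 4.600 = 2.407 kΩ.
First divider: V_A = V_supply · 2.407/(3.28 + 2.407) = 17.31 mV.
Stage 2 is unloaded, so V_B = V_A · R4/(R3+R4) = 17.31 × 1.61/4.600 = 6.059 mV.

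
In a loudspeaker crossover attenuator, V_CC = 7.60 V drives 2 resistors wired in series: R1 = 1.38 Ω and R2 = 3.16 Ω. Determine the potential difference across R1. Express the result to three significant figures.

Series total: ΣR = 1.38 + 3.16 = 4.540 Ω.
Voltage divider: V = V_CC · (1.380 / 4.540) = 7.60 × 0.3040 = 2.310 V.

V ≈ 2.31 V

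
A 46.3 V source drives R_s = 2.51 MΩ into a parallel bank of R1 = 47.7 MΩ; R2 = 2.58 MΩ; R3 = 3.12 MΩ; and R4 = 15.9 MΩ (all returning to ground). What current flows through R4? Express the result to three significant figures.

I ≈ 0.975 µA

Equivalent of the parallel group: R_p = 1.263 MΩ.
V_A by voltage divider: V_A = 46.3 × 1.263/(2.51 + 1.263) = 15.50 V.
I(R4) = V_A / R4 = 15.50/15.9 = 0.9746 µA.
(Equivalently: I_total = 12.27 µA, then current-divider fraction G_k/ΣG = 0.07941.)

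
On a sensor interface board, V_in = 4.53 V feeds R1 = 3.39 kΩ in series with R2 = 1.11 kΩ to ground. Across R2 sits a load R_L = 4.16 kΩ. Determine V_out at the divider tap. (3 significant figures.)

V_out ≈ 0.930 V

The load sits in parallel with R2, giving an effective lower resistance R2' = R2·R_L/(R2+R_L) = 0.8762 kΩ.
Now apply the divider: V_out = 4.53 × 0.2054 = 0.9304 V.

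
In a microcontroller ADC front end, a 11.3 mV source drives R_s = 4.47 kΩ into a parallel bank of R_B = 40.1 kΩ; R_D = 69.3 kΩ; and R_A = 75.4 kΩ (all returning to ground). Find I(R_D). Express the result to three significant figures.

Combine the parallel branches: R_p = (1/40.1 + 1/69.3 + 1/75.4)⁻¹ = 19.00 kΩ.
V_A = 11.3 × 19.00/23.47 = 9.148 mV.
I(R_D) = V_A / R_D = 9.148/69.3 = 0.1320 µA.

I ≈ 0.132 µA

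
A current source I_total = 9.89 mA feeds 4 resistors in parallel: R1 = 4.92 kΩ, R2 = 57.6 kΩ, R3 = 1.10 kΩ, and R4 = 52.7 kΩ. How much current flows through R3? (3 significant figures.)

ΣG = 1/4.92 + 1/57.6 + 1/1.10 + 1/52.7 = 1.149.
By the current-divider rule, I = I_total · G_k/ΣG = 9.89 × 0.7914 = 7.827 mA.

I ≈ 7.83 mA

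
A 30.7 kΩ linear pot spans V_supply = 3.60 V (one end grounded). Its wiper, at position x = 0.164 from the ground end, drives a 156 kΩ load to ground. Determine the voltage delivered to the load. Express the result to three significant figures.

V_out ≈ 0.575 V

The pot divides into 25.67 kΩ above the wiper and 5.035 kΩ below.
Lower segment in parallel with the load: 5.035 ‖ 156 = 4.877 kΩ.
Loaded-divider output: V_out = 3.60 × 0.1597 = 0.5749 V.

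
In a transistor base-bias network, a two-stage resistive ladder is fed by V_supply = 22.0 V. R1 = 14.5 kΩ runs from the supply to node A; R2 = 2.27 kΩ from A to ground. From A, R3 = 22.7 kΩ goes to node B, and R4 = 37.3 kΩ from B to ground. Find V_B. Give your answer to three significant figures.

Looking into the second stage from A: R3 + R4 = 60.00 kΩ appears in parallel with R2.
Effective lower resistance at A: R2 ‖ 60.00 = 2.187 kΩ.
So V_A = 22.0 × 0.1311 = 2.884 V.
Stage 2 is unloaded, so V_B = V_A · R4/(R3+R4) = 2.884 × 37.3/60.00 = 1.793 V.

V_B ≈ 1.79 V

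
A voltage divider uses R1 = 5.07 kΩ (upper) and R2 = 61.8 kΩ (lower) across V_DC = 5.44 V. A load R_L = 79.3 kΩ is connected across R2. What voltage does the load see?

R2 ‖ R_L = (61.8 × 79.3)/(61.8 + 79.3) = 34.73 kΩ.
Now apply the divider: V_out = 5.44 × 0.8726 = 4.747 V.

V_out ≈ 4.75 V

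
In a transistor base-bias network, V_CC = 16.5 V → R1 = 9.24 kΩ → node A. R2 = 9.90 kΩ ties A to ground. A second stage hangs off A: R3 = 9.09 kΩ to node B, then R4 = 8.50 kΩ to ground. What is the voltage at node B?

V_B ≈ 3.24 V

Node A sees R2 in parallel with the series input of stage 2, R3 + R4 = 17.59 kΩ.
R2 ‖ (R3+R4) = 6.335 kΩ.
So V_A = 16.5 × 0.4067 = 6.711 V.
V_B = V_A × 0.4832 = 3.243 V.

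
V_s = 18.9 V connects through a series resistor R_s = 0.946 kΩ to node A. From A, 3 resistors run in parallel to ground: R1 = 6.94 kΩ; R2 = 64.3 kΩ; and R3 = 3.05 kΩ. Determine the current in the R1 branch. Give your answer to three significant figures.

I ≈ 1.86 mA

Combine the parallel branches: R_p = (1/6.94 + 1/64.3 + 1/3.05)⁻¹ = 2.051 kΩ.
Node voltage V_A = V_s · R_p/(R_s + R_p) = 18.9 × 0.6844 = 12.93 V.
Branch current I = V_A/R1 = 12.93/6.94 = 1.864 mA.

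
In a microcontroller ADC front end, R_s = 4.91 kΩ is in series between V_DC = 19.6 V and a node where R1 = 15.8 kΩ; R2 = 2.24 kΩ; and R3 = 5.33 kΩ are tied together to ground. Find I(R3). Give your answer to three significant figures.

Equivalent of the parallel group: R_p = 1.434 kΩ.
V_A by voltage divider: V_A = 19.6 × 1.434/(4.91 + 1.434) = 4.430 V.
I(R3) = V_A / R3 = 4.430/5.33 = 0.8312 mA.

I ≈ 0.831 mA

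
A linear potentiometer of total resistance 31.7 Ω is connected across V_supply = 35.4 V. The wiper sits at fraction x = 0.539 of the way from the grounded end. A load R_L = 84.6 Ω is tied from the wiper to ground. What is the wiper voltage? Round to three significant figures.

V_out ≈ 17.5 V

Split the track: R_lower = x·R_p = 17.09 Ω, R_upper = (1−x)·R_p = 14.61 Ω.
Lower segment in parallel with the load: 17.09 ‖ 84.6 = 14.22 Ω.
Then V_out = V_supply · 14.22/(14.61 + 14.22) = 17.46 V.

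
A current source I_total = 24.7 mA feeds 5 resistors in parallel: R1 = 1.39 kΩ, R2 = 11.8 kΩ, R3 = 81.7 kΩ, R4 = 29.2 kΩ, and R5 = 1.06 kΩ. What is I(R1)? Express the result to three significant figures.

Conductances: ΣG = 1/1.39 + 1/11.8 + 1/81.7 + 1/29.2 + 1/1.06 = 1.794 (1/kΩ).
By the current-divider rule, I = I_total · G_k/ΣG = 24.7 × 0.4010 = 9.905 mA.

I ≈ 9.90 mA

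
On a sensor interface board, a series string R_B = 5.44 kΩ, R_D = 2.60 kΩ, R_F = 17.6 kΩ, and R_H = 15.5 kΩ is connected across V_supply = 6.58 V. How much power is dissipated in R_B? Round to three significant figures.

The common current is I = 6.58/41.14 = 0.1599 mA.
P(R_B) = I²·R_B = (0.1599)² × 5.44 = 0.1392 mW.

P ≈ 0.139 mW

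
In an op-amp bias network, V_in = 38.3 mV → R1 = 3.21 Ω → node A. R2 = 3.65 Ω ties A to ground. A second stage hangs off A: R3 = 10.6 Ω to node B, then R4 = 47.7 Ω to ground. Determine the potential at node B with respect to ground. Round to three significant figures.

V_B ≈ 16.2 mV

Looking into the second stage from A: R3 + R4 = 58.30 Ω appears in parallel with R2.
R2 ‖ (R3+R4) = 3.435 Ω.
First divider: V_A = V_in · 3.435/(3.21 + 3.435) = 19.80 mV.
V_B = V_A × 0.8182 = 16.20 mV.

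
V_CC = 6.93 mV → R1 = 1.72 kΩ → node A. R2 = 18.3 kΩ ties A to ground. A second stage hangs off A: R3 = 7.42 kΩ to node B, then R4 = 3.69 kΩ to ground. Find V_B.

Node A sees R2 in parallel with the series input of stage 2, R3 + R4 = 11.11 kΩ.
Effective lower resistance at A: R2 ‖ 11.11 = 6.913 kΩ.
So V_A = 6.93 × 0.8008 = 5.549 mV.
V_B = V_A × 0.3321 = 1.843 mV.

V_B ≈ 1.84 mV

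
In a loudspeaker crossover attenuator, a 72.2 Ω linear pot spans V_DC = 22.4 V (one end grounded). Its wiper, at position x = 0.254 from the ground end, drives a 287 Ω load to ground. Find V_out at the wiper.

V_out ≈ 5.43 V

Split the track: R_lower = x·R_p = 18.34 Ω, R_upper = (1−x)·R_p = 53.86 Ω.
Lower segment in parallel with the load: 18.34 ‖ 287 = 17.24 Ω.
Then V_out = V_DC · 17.24/(53.86 + 17.24) = 5.431 V.
(Unloaded: V_out = x·V_DC = 5.69 V.)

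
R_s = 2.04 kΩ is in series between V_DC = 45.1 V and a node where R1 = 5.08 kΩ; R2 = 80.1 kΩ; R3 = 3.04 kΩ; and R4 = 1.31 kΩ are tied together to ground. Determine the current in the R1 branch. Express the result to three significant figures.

Equivalent of the parallel group: R_p = 0.7683 kΩ.
V_A by voltage divider: V_A = 45.1 × 0.7683/(2.04 + 0.7683) = 12.34 V.
I(R1) = V_A / R1 = 12.34/5.08 = 2.429 mA.

I ≈ 2.43 mA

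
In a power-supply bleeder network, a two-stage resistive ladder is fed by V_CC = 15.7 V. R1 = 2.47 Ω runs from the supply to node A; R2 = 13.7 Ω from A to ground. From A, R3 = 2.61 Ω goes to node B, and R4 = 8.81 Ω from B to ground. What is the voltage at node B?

V_B ≈ 8.67 V

Node A sees R2 in parallel with the series input of stage 2, R3 + R4 = 11.42 Ω.
Effective lower resistance at A: R2 ‖ 11.42 = 6.228 Ω.
So V_A = 15.7 × 0.7160 = 11.24 V.
V_B = V_A × 0.7715 = 8.672 V.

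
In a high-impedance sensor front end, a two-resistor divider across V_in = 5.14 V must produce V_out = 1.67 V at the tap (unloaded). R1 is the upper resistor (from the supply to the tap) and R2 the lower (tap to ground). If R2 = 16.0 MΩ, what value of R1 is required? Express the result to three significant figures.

R1 ≈ 33.2 MΩ

The divider ratio is R2/(R1+R2) = 1.67/5.14 = 0.3249.
R1 = R2·(1/k − 1) = 16.0 × 2.078 = 33.25 MΩ.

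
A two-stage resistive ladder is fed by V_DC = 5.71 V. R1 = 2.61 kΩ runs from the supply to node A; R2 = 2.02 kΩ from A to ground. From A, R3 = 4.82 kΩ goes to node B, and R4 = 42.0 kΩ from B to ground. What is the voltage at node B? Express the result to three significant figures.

V_B ≈ 2.18 V

The second stage (R3 + R4 = 46.82 kΩ) loads node A in parallel with R2.
R2 ‖ (R3+R4) = 1.936 kΩ.
So V_A = 5.71 × 0.4259 = 2.432 V.
V_B = V_A × 0.8971 = 2.182 V.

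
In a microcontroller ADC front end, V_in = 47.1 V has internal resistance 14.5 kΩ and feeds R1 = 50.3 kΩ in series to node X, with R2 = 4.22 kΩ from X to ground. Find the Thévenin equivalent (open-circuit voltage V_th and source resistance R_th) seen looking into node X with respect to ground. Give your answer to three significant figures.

V_th ≈ 2.88 V, R_th ≈ 3.96 kΩ

R1' = 14.5 + 50.3 = 64.80 kΩ (source resistance + R1).
With X open, the divider is unloaded: V_th = 47.1 × 4.22/69.02 = 2.880 V.
Looking into X with the source shorted: R_th = R1'·R2/(R1'+R2) = 64.80 × 4.22/69.02 = 3.962 kΩ.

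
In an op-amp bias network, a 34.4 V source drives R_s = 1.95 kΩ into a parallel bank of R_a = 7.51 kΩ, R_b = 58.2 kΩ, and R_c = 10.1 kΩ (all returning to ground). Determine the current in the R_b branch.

I ≈ 0.398 mA

Equivalent of the parallel group: R_p = 4.010 kΩ.
V_A = 34.4 × 4.010/5.960 = 23.15 V.
I(R_b) = V_A / R_b = 23.15/58.2 = 0.3977 mA.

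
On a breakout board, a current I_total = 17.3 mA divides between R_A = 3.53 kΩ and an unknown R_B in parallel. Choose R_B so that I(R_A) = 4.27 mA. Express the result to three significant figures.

R_B ≈ 1.16 kΩ

The fraction through R_A equals R_B/(R_A+R_B).
4.27/17.3 = R_B/(R_A + R_B) → R_B = R_A · (0.2468)/(1 − 0.2468) = 3.53 × 0.3277 = 1.157 kΩ.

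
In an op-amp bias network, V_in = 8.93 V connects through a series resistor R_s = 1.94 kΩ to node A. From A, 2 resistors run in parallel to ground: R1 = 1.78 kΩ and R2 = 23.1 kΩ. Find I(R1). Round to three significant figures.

Combine the parallel branches: R_p = (1/1.78 + 1/23.1)⁻¹ = 1.653 kΩ.
V_A by voltage divider: V_A = 8.93 × 1.653/(1.94 + 1.653) = 4.108 V.
Branch current I = V_A/R1 = 4.108/1.78 = 2.308 mA.

I ≈ 2.31 mA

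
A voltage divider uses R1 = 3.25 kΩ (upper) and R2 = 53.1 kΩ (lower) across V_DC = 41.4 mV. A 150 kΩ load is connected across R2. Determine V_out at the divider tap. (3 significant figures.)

V_out ≈ 38.2 mV

R2 ‖ R_L = (53.1 × 150)/(53.1 + 150) = 39.22 kΩ.
Now apply the divider: V_out = 41.4 × 0.9235 = 38.23 mV.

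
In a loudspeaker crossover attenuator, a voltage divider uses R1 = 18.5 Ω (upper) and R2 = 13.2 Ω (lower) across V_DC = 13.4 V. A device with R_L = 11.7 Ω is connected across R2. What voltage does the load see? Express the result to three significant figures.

R2 ‖ R_L = (13.2 × 11.7)/(13.2 + 11.7) = 6.202 Ω.
Then V_out = V_DC · R2'/(R1 + R2') = 13.4 × 6.202/24.70 = 3.365 V.

V_out ≈ 3.36 V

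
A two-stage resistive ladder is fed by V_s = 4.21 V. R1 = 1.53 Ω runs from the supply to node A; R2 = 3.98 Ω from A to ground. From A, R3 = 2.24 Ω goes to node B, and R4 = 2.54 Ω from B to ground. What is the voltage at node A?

V_A ≈ 2.47 V

Looking into the second stage from A: R3 + R4 = 4.780 Ω appears in parallel with R2.
Effective lower resistance at A: R2 ‖ 4.780 = 2.172 Ω.
V_A = 4.21 × 2.172/(1.53 + 2.172) = 2.470 V.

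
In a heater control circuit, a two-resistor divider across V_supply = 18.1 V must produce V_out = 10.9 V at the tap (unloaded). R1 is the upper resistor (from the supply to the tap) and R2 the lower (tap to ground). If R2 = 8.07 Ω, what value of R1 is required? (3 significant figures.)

R1 ≈ 5.33 Ω

V_out/V_supply = R2/(R1+R2) = 0.6022.
R1 = R2·(1/k − 1) = 8.07 × 0.6606 = 5.331 Ω.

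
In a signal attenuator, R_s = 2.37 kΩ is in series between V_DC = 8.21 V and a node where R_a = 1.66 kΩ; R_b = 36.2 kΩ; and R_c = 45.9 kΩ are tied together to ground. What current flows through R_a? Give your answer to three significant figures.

Parallel bank: R_p = 1/(1/1.66 + 1/36.2 + 1/45.9) = 1.534 kΩ.
V_A by voltage divider: V_A = 8.21 × 1.534/(2.37 + 1.534) = 3.226 V.
Branch current I = V_A/R_a = 3.226/1.66 = 1.943 mA.

I ≈ 1.94 mA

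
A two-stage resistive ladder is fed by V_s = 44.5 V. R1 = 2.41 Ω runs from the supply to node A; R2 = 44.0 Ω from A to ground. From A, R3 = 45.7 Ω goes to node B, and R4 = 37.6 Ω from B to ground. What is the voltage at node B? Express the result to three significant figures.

The second stage (R3 + R4 = 83.30 Ω) loads node A in parallel with R2.
R2 ‖ (R3+R4) = 28.79 Ω.
V_A = 44.5 × 28.79/(2.41 + 28.79) = 41.06 V.
Then the unloaded second divider: V_B = V_A × R4/(R3+R4) = 41.06 × 0.4514 = 18.53 V.

V_B ≈ 18.5 V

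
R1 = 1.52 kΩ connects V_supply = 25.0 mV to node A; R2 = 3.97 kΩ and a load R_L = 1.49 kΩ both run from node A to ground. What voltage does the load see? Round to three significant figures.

The load sits in parallel with R2, giving an effective lower resistance R2' = R2·R_L/(R2+R_L) = 1.083 kΩ.
Voltage divider with the loaded lower leg: V_out = 25.0 × 1.083/(1.52 + 1.083) = 25.0 × 0.4161 = 10.40 mV.
(Unloaded it would be 18.1 mV; the load pulls it down.)

V_out ≈ 10.4 mV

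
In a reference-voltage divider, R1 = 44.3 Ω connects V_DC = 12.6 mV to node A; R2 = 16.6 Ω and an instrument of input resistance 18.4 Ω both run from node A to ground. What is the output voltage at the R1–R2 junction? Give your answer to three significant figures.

First combine the lower leg with the load: R2 ‖ R_L = 8.727 Ω.
Now apply the divider: V_out = 12.6 × 0.1646 = 2.074 mV.

V_out ≈ 2.07 mV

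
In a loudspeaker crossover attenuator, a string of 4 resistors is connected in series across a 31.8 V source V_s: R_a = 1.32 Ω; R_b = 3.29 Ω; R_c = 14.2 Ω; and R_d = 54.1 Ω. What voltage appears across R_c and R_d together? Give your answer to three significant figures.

ΣR = 1.32 + 3.29 + 14.2 + 54.1 = 72.91 Ω.
R_{R_c..R_d} = 14.2 + 54.1 = 68.30 Ω.
Voltage divider: V = V_s · (68.30 / 72.91) = 31.8 × 0.9368 = 29.79 V.

V ≈ 29.8 V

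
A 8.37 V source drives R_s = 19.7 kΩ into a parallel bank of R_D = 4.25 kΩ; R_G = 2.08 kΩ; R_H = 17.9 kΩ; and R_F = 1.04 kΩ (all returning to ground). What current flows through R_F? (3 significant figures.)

Parallel bank: R_p = 1/(1/4.25 + 1/2.08 + 1/17.9 + 1/1.04) = 0.5769 kΩ.
V_A = 8.37 × 0.5769/20.28 = 0.2381 V.
Branch current I = V_A/R_F = 0.2381/1.04 = 0.2290 mA.

I ≈ 0.229 mA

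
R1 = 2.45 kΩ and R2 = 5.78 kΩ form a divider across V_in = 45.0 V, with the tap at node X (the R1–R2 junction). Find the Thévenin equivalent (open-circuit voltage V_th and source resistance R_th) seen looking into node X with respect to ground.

Open-circuit (no load on X): V_th = V_in · R2/(R1 + R2) = 45.0 × 5.78/(2.450 + 5.78) = 31.60 V.
Looking into X with the source shorted: R_th = R1·R2/(R1+R2) = 2.450 × 5.78/8.230 = 1.721 kΩ.

V_th ≈ 31.6 V, R_th ≈ 1.72 kΩ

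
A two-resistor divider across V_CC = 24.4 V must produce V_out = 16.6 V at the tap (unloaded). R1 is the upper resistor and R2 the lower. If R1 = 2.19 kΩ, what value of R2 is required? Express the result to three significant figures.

The divider ratio is R2/(R1+R2) = 16.6/24.4 = 0.6803.
R2 = R1 · 0.6803/(1 − 0.6803) = 4.661 kΩ.

R2 ≈ 4.66 kΩ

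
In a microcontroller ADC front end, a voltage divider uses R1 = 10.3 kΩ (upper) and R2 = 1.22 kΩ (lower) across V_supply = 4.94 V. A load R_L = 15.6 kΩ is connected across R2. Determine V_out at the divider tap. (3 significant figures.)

V_out ≈ 0.489 V

The load sits in parallel with R2, giving an effective lower resistance R2' = R2·R_L/(R2+R_L) = 1.132 kΩ.
Voltage divider with the loaded lower leg: V_out = 4.94 × 1.132/(10.3 + 1.132) = 4.94 × 0.09898 = 0.4890 V.
(Unloaded it would be 0.523 V; the load pulls it down.)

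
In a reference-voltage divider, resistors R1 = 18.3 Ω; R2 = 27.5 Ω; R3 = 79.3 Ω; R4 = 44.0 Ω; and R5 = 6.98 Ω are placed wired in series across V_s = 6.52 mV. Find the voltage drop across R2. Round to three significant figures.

V ≈ 1.02 mV

ΣR = 18.3 + 27.5 + 79.3 + 44.0 + 6.98 = 176.1 Ω.
Voltage divider: V = V_s · (27.50 / 176.1) = 6.52 × 0.1562 = 1.018 mV.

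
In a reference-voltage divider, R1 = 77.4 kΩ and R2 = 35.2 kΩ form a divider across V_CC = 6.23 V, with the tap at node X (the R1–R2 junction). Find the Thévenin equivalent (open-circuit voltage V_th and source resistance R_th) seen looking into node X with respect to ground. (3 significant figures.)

V_th is the unloaded tap voltage: V_CC · R2/(R1+R2) = 6.23 × 0.3126 = 1.948 V.
Looking into X with the source shorted: R_th = R1·R2/(R1+R2) = 77.40 × 35.2/112.6 = 24.20 kΩ.

V_th ≈ 1.95 V, R_th ≈ 24.2 kΩ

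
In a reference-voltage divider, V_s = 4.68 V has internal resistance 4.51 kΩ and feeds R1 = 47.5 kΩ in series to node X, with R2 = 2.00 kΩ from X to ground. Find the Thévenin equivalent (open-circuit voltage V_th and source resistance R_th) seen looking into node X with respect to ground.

V_th ≈ 0.173 V, R_th ≈ 1.93 kΩ

R1' = 4.51 + 47.5 = 52.01 kΩ (source resistance + R1).
With X open, the divider is unloaded: V_th = 4.68 × 2.00/54.01 = 0.1733 V.
Zeroing V_s shorts the top of R1' to ground, so R_th = R1' ‖ R2 = 1.926 kΩ.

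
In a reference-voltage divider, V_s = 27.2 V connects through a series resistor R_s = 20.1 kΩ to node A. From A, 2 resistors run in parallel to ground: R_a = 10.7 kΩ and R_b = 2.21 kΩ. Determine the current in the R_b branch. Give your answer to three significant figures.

I ≈ 1.03 mA

Equivalent of the parallel group: R_p = 1.832 kΩ.
V_A by voltage divider: V_A = 27.2 × 1.832/(20.1 + 1.832) = 2.272 V.
Branch current I = V_A/R_b = 2.272/2.21 = 1.028 mA.
(Check via current divider: I_total = 1.240 mA; share G_k/ΣG = 0.8288 → same result.)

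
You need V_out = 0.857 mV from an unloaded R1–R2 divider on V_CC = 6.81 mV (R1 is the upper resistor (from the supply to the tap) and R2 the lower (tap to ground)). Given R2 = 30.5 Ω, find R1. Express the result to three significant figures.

R1 ≈ 212 Ω

V_out/V_CC = R2/(R1+R2) = 0.1258.
Rearranging, R1 = R2·(1−k)/k = 30.5 × 6.946 = 211.9 Ω.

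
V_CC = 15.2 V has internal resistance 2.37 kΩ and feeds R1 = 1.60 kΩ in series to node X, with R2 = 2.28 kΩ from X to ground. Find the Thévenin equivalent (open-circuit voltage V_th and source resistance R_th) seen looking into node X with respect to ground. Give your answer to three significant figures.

V_th ≈ 5.54 V, R_th ≈ 1.45 kΩ

R1' = 2.37 + 1.60 = 3.970 kΩ (source resistance + R1).
Open-circuit (no load on X): V_th = V_CC · R2/(R1' + R2) = 15.2 × 2.28/(3.970 + 2.28) = 5.545 V.
Zeroing V_CC shorts the top of R1' to ground, so R_th = R1' ‖ R2 = 1.448 kΩ.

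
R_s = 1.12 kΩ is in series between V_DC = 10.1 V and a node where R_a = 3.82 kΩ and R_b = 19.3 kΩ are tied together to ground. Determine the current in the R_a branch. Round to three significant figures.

Parallel bank: R_p = 1/(1/3.82 + 1/19.3) = 3.189 kΩ.
Node voltage V_A = V_DC · R_p/(R_s + R_p) = 10.1 × 0.7401 = 7.475 V.
Branch current I = V_A/R_a = 7.475/3.82 = 1.957 mA.
(Check via current divider: I_total = 2.344 mA; share G_k/ΣG = 0.8348 → same result.)

I ≈ 1.96 mA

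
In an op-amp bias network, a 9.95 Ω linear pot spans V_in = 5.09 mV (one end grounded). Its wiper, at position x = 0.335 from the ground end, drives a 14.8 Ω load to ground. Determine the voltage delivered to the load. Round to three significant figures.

The pot divides into 6.617 Ω above the wiper and 3.333 Ω below.
R_L loads the lower segment: effective lower R = 2.721 Ω.
Loaded-divider output: V_out = 5.09 × 0.2914 = 1.483 mV.
(Unloaded: V_out = x·V_in = 1.71 mV.)

V_out ≈ 1.48 mV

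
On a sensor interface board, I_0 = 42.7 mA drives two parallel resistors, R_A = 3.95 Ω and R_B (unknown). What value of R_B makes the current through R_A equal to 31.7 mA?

In a two-way split, I_A/I_0 = R_B/(R_A + R_B).
31.7/42.7 = R_B/(R_A + R_B) → R_B = R_A · (0.7424)/(1 − 0.7424) = 3.95 × 2.882 = 11.38 Ω.

R_B ≈ 11.4 Ω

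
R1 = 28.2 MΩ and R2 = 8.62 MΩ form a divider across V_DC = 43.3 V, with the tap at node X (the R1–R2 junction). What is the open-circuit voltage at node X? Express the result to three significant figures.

Open-circuit (no load on X): V_th = V_DC · R2/(R1 + R2) = 43.3 × 8.62/(28.20 + 8.62) = 10.14 V.

V_th ≈ 10.1 V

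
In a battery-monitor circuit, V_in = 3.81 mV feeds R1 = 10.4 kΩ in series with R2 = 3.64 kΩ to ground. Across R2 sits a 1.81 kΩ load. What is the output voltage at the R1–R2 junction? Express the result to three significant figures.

V_out ≈ 0.397 mV

First combine the lower leg with the load: R2 ‖ R_L = 1.209 kΩ.
Then V_out = V_in · R2'/(R1 + R2') = 3.81 × 1.209/11.61 = 0.3968 mV.
(Unloaded it would be 0.988 mV; the load pulls it down.)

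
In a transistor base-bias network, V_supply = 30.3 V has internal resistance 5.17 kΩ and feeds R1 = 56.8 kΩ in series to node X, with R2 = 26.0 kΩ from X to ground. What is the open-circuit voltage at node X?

R1' = 5.17 + 56.8 = 61.97 kΩ (source resistance + R1).
V_th is the unloaded tap voltage: V_supply · R2/(R1'+R2) = 30.3 × 0.2956 = 8.955 V.

V_th ≈ 8.96 V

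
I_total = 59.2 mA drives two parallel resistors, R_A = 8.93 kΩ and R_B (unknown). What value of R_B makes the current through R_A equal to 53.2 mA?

The fraction through R_A equals R_B/(R_A+R_B).
53.2/59.2 = R_B/(R_A + R_B) → R_B = R_A · (0.8986)/(1 − 0.8986) = 8.93 × 8.867 = 79.18 kΩ.

R_B ≈ 79.2 kΩ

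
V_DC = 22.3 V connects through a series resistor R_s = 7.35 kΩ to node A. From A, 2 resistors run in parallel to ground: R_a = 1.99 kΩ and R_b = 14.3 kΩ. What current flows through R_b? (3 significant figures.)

Parallel bank: R_p = 1/(1/1.99 + 1/14.3) = 1.747 kΩ.
V_A by voltage divider: V_A = 22.3 × 1.747/(7.35 + 1.747) = 4.282 V.
I(R_b) = V_A / R_b = 4.282/14.3 = 0.2995 mA.

I ≈ 0.299 mA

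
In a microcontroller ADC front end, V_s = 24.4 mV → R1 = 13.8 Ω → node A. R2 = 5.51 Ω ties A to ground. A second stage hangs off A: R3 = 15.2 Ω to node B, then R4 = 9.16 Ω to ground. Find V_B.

The second stage (R3 + R4 = 24.36 Ω) loads node A in parallel with R2.
Effective lower resistance at A: R2 ‖ 24.36 = 4.494 Ω.
First divider: V_A = V_s · 4.494/(13.8 + 4.494) = 5.994 mV.
Stage 2 is unloaded, so V_B = V_A · R4/(R3+R4) = 5.994 × 9.16/24.36 = 2.254 mV.

V_B ≈ 2.25 mV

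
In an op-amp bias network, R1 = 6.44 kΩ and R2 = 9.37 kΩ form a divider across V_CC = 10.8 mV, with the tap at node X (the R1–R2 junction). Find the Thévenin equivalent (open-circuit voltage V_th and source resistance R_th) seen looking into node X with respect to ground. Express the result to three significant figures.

Open-circuit (no load on X): V_th = V_CC · R2/(R1 + R2) = 10.8 × 9.37/(6.440 + 9.37) = 6.401 mV.
Zeroing V_CC shorts the top of R1 to ground, so R_th = R1 ‖ R2 = 3.817 kΩ.

V_th ≈ 6.40 mV, R_th ≈ 3.82 kΩ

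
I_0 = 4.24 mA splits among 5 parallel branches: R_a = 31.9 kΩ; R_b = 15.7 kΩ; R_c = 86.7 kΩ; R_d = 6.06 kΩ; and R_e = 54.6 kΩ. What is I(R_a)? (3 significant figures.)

I ≈ 0.458 mA

Total conductance ΣG = 1/31.9 + 1/15.7 + 1/86.7 + 1/6.06 + 1/54.6 = 0.2899 (units of 1/kΩ).
R_a takes the fraction G_k/ΣG = 0.03135/0.2899 = 0.1081, so I = 4.24 × 0.1081 = 0.4585 mA.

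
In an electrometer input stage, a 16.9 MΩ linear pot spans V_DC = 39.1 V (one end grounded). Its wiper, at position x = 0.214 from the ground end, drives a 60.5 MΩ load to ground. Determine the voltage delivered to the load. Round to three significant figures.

V_out ≈ 7.99 V

The pot divides into 13.28 MΩ above the wiper and 3.617 MΩ below.
Lower segment in parallel with the load: 3.617 ‖ 60.5 = 3.413 MΩ.
Then V_out = V_DC · 3.413/(13.28 + 3.413) = 7.992 V.
(Unloaded: V_out = x·V_DC = 8.37 V.)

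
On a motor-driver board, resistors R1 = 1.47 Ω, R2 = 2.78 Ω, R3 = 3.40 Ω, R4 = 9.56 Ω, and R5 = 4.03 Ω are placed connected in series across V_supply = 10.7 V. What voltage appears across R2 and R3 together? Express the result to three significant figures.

Total series resistance ΣR = 1.47 + 2.78 + 3.40 + 9.56 + 4.03 = 21.24 Ω.
R_{R2..R3} = 2.78 + 3.40 = 6.180 Ω.
By the voltage-divider rule, V = 10.7 × 6.180/21.24 = 3.113 V.

V ≈ 3.11 V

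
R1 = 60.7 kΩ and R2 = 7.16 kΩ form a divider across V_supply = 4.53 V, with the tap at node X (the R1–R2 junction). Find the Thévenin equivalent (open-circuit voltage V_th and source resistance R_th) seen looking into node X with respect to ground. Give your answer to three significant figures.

Open-circuit (no load on X): V_th = V_supply · R2/(R1 + R2) = 4.53 × 7.16/(60.70 + 7.16) = 0.4780 V.
Looking into X with the source shorted: R_th = R1·R2/(R1+R2) = 60.70 × 7.16/67.86 = 6.405 kΩ.

V_th ≈ 0.478 V, R_th ≈ 6.40 kΩ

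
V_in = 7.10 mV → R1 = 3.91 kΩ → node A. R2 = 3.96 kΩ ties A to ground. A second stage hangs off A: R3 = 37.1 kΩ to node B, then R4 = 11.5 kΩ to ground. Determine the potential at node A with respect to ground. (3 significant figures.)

The second stage (R3 + R4 = 48.60 kΩ) loads node A in parallel with R2.
Effective lower resistance at A: R2 ‖ 48.60 = 3.662 kΩ.
First divider: V_A = V_in · 3.662/(3.91 + 3.662) = 3.434 mV.

V_A ≈ 3.43 mV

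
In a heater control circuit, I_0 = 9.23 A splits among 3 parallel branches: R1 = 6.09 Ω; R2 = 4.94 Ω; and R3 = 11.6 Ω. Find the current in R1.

I ≈ 3.35 A

Conductances: ΣG = 1/6.09 + 1/4.94 + 1/11.6 = 0.4528 (1/Ω).
R1 takes the fraction G_k/ΣG = 0.1642/0.4528 = 0.3626, so I = 9.23 × 0.3626 = 3.347 A.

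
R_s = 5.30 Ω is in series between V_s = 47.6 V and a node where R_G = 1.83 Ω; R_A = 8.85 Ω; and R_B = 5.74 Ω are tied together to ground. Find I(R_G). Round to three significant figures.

Combine the parallel branches: R_p = (1/1.83 + 1/8.85 + 1/5.74)⁻¹ = 1.200 Ω.
V_A = 47.6 × 1.200/6.500 = 8.785 V.
Branch current I = V_A/R_G = 8.785/1.83 = 4.800 A.

I ≈ 4.80 A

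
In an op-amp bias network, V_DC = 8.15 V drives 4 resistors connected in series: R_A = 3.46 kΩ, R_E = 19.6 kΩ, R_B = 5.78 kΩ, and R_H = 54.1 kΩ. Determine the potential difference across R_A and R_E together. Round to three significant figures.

ΣR = 3.46 + 19.6 + 5.78 + 54.1 = 82.94 kΩ.
R_{R_A..R_E} = 3.46 + 19.6 = 23.06 kΩ.
By the voltage-divider rule, V = 8.15 × 23.06/82.94 = 2.266 V.

V ≈ 2.27 V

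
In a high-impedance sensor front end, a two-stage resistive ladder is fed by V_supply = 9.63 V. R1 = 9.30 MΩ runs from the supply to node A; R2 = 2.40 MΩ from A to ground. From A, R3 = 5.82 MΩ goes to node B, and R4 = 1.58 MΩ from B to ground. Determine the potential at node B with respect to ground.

V_B ≈ 0.335 V

Looking into the second stage from A: R3 + R4 = 7.400 MΩ appears in parallel with R2.
R2 ‖ (R3+R4) = 1.812 MΩ.
First divider: V_A = V_supply · 1.812/(9.30 + 1.812) = 1.571 V.
Then the unloaded second divider: V_B = V_A × R4/(R3+R4) = 1.571 × 0.2135 = 0.3353 V.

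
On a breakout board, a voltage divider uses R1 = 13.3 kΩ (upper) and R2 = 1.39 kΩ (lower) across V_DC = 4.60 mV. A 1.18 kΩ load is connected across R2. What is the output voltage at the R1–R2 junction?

V_out ≈ 0.211 mV

R2 ‖ R_L = (1.39 × 1.18)/(1.39 + 1.18) = 0.6382 kΩ.
Then V_out = V_DC · R2'/(R1 + R2') = 4.60 × 0.6382/13.94 = 0.2106 mV.
(Unloaded it would be 0.435 mV; the load pulls it down.)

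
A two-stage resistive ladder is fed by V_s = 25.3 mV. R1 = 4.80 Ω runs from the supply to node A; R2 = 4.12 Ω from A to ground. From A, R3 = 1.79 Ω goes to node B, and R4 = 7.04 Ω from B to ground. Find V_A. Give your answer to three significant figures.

V_A ≈ 9.34 mV

The second stage (R3 + R4 = 8.830 Ω) loads node A in parallel with R2.
R2 ‖ (R3+R4) = 2.809 Ω.
First divider: V_A = V_s · 2.809/(4.80 + 2.809) = 9.340 mV.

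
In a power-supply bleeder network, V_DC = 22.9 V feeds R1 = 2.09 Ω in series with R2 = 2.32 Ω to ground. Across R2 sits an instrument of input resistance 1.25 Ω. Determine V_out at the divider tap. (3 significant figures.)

R2 ‖ R_L = (2.32 × 1.25)/(2.32 + 1.25) = 0.8123 Ω.
Now apply the divider: V_out = 22.9 × 0.2799 = 6.409 V.
(Unloaded it would be 12.0 V; the load pulls it down.)

V_out ≈ 6.41 V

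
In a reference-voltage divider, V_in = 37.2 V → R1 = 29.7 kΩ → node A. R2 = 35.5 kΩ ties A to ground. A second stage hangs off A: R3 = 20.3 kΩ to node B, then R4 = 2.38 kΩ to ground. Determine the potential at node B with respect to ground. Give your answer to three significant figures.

V_B ≈ 1.24 V

Node A sees R2 in parallel with the series input of stage 2, R3 + R4 = 22.68 kΩ.
R2 ‖ (R3+R4) = 13.84 kΩ.
V_A = 37.2 × 13.84/(29.7 + 13.84) = 11.82 V.
Stage 2 is unloaded, so V_B = V_A · R4/(R3+R4) = 11.82 × 2.38/22.68 = 1.241 V.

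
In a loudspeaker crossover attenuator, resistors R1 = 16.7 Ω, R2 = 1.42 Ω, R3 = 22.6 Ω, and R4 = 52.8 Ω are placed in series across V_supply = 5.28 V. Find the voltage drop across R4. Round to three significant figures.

Series total: ΣR = 16.7 + 1.42 + 22.6 + 52.8 = 93.52 Ω.
Voltage divider: V = V_supply · (52.80 / 93.52) = 5.28 × 0.5646 = 2.981 V.

V ≈ 2.98 V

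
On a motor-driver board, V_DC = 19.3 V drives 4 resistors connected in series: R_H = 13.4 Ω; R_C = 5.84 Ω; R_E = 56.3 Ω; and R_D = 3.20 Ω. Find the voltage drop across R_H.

V ≈ 3.28 V

Series total: ΣR = 13.4 + 5.84 + 56.3 + 3.20 = 78.74 Ω.
Voltage divider: V = V_DC · (13.40 / 78.74) = 19.3 × 0.1702 = 3.284 V.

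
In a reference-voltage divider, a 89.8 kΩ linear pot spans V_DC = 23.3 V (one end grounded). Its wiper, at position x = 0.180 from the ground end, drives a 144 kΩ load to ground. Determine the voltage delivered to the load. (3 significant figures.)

The pot divides into 73.64 kΩ above the wiper and 16.16 kΩ below.
Lower segment in parallel with the load: 16.16 ‖ 144 = 14.53 kΩ.
Loaded-divider output: V_out = 23.3 × 0.1648 = 3.841 V.
(Unloaded: V_out = x·V_DC = 4.19 V.)

V_out ≈ 3.84 V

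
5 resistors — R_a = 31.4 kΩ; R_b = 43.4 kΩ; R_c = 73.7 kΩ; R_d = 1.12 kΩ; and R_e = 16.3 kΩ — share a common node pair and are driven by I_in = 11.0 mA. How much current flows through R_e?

Total conductance ΣG = 1/31.4 + 1/43.4 + 1/73.7 + 1/1.12 + 1/16.3 = 1.023 (units of 1/kΩ).
Current divider: I(R_e) = I_in · G_k/ΣG = 11.0 × (0.06135/1.023) = 11.0 × 0.05999 = 0.6599 mA.

I ≈ 0.660 mA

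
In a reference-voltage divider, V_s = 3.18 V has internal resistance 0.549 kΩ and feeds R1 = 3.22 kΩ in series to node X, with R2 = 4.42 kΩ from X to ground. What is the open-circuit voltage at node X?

R1' = 0.549 + 3.22 = 3.769 kΩ (source resistance + R1).
Open-circuit (no load on X): V_th = V_s · R2/(R1' + R2) = 3.18 × 4.42/(3.769 + 4.42) = 1.716 V.

V_th ≈ 1.72 V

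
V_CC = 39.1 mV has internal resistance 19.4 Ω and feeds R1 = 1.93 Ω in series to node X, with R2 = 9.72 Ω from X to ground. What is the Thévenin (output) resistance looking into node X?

R1' = 19.4 + 1.93 = 21.33 Ω (source resistance + R1).
Zeroing V_CC shorts the top of R1' to ground, so R_th = R1' ‖ R2 = 6.677 Ω.

R_th ≈ 6.68 Ω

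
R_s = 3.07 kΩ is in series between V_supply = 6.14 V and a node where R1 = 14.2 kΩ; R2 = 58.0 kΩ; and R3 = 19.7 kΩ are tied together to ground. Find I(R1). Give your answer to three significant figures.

Equivalent of the parallel group: R_p = 7.224 kΩ.
Node voltage V_A = V_supply · R_p/(R_s + R_p) = 6.14 × 0.7018 = 4.309 V.
Branch current I = V_A/R1 = 4.309/14.2 = 0.3034 mA.

I ≈ 0.303 mA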